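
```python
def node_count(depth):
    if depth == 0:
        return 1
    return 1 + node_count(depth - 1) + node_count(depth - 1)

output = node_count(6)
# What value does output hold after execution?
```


node_count(6)
= 1 + node_count(5) + node_count(5)
= 1 + 2 * node_count(5)
node_count(k) = 2^(k+1) - 1
node_count(0) = 1
node_count(1) = 3
node_count(2) = 7
node_count(3) = 15
node_count(4) = 31
node_count(6) = 2^7 - 1 = 127


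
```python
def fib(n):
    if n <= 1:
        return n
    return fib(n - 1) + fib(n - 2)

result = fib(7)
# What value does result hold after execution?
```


fib(7)
= fib(6) + fib(5)
= (fib(5) + fib(4)) + fib(5)
Computing bottom-up: fib(0)=0, fib(1)=1, fib(2)=1, fib(3)=2, fib(4)=3, fib(5)=5, fib(6)=8, fib(7)=13
= 13


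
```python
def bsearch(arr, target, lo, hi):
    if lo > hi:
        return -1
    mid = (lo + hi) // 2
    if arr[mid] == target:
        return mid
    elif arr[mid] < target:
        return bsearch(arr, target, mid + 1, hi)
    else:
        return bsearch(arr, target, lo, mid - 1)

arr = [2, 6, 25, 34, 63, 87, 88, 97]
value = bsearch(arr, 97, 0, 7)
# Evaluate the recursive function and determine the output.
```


bsearch(arr, 97, 0, 7)
lo=0, hi=7, mid=3, arr[mid]=34
34 < 97, search right half
lo=4, hi=7, mid=5, arr[mid]=87
87 < 97, search right half
lo=6, hi=7, mid=6, arr[mid]=88
88 < 97, search right half
lo=7, hi=7, mid=7, arr[mid]=97
arr[7] == 97, found at index 7
= 7


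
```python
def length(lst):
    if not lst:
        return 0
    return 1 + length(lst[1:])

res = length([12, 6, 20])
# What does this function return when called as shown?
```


length([12, 6, 20])
= 1 + length([6, 20])
= 1 + 1 + length([20])
= 1 + 1 + 1 + length([])
= 1 + 1 + 1 + 0
= 3


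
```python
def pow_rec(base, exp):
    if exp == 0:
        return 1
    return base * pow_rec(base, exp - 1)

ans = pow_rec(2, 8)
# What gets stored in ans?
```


pow_rec(2, 8)
= 2 * pow_rec(2, 7)
= 2 * 2 * pow_rec(2, 6)
= 2 * 2 * 2 * pow_rec(2, 5)
= 2 * 2 * 2 * 2 * pow_rec(2, 4)
= 2 * 2 * 2 * 2 * 2 * pow_rec(2, 3)
= 2 * 2 * 2 * 2 * 2 * 2 * pow_rec(2, 2)
= 2 * 2 * 2 * 2 * 2 * 2 * 2 * pow_rec(2, 1)
= 2 * 2 * 2 * 2 * 2 * 2 * 2 * 2 * pow_rec(2, 0)
= 2 * 2 * 2 * 2 * 2 * 2 * 2 * 2 * 1
= 256


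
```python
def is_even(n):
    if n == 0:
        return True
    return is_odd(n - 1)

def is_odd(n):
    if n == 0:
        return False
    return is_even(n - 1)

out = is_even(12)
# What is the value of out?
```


is_even(12)
= is_odd(11)
= is_even(10)
= is_odd(9)
= is_even(8)
= is_odd(7)
= is_even(6)
= is_odd(5)
= is_even(4)
= is_odd(3)
= is_even(2)
= is_odd(1)
= is_even(0)
n == 0: return True
= True


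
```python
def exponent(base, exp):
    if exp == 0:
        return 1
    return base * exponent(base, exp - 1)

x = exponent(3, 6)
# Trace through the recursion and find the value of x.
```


exponent(3, 6)
= 3 * exponent(3, 5)
= 3 * 3 * exponent(3, 4)
= 3 * 3 * 3 * exponent(3, 3)
= 3 * 3 * 3 * 3 * exponent(3, 2)
= 3 * 3 * 3 * 3 * 3 * exponent(3, 1)
= 3 * 3 * 3 * 3 * 3 * 3 * exponent(3, 0)
= 3 * 3 * 3 * 3 * 3 * 3 * 1
= 729


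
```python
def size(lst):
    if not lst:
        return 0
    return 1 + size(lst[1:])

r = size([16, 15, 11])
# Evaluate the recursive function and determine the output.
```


size([16, 15, 11])
= 1 + size([15, 11])
= 1 + 1 + size([11])
= 1 + 1 + 1 + size([])
= 1 + 1 + 1 + 0
= 3


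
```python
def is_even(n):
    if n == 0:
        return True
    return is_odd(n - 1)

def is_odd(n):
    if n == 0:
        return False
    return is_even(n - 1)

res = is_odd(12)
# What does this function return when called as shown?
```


is_odd(12)
= is_even(11)
= is_odd(10)
= is_even(9)
= is_odd(8)
= is_even(7)
= is_odd(6)
= is_even(5)
= is_odd(4)
= is_even(3)
= is_odd(2)
= is_even(1)
= is_odd(0)
n == 0: return False
= False


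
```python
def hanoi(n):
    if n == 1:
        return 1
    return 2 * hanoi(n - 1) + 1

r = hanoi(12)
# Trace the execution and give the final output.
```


hanoi(12)
= 2 * hanoi(11) + 1
= 2 * (2 * hanoi(10) + 1) + 1
= 2 * (2 * (2 * hanoi(9) + 1) + 1) + 1
= 2 * (2 * (2 * (2 * hanoi(8) + 1) + 1) + 1) + 1
= 2 * (2 * (2 * (2 * (2 * hanoi(7) + 1) + 1) + 1) + 1) + 1
= 2 * (2 * (2 * (2 * (2 * (2 * hanoi(6) + 1) + 1) + 1) + 1) + 1) + 1
= 2 * (2 * (2 * (2 * (2 * (2 * (2 * hanoi(5) + 1) + 1) + 1) + 1) + 1) + 1) + 1
= 2 * (2 * (2 * (2 * (2 * (2 * (2 * (2 * hanoi(4) + 1) + 1) + 1) + 1) + 1) + 1) + 1) + 1
= 2 * (2 * (2 * (2 * (2 * (2 * (2 * (2 * (2 * hanoi(3) + 1) + 1) + 1) + 1) + 1) + 1) + 1) + 1) + 1
= 2 * (2 * (2 * (2 * (2 * (2 * (2 * (2 * (2 * (2 * hanoi(2) + 1) + 1) + 1) + 1) + 1) + 1) + 1) + 1) + 1) + 1
= 2 * (2 * (2 * (2 * (2 * (2 * (2 * (2 * (2 * (2 * (2 * hanoi(1) + 1) + 1) + 1) + 1) + 1) + 1) + 1) + 1) + 1) + 1) + 1
Now compute bottom-up:
hanoi(1) = 1
hanoi(2) = 2 * 1 + 1 = 3
hanoi(3) = 2 * 3 + 1 = 7
hanoi(4) = 2 * 7 + 1 = 15
hanoi(5) = 2 * 15 + 1 = 31
hanoi(6) = 2 * 31 + 1 = 63
hanoi(7) = 2 * 63 + 1 = 127
hanoi(8) = 2 * 127 + 1 = 255
hanoi(9) = 2 * 255 + 1 = 511
hanoi(10) = 2 * 511 + 1 = 1023
hanoi(11) = 2 * 1023 + 1 = 2047
hanoi(12) = 2 * 2047 + 1 = 4095
= 4095


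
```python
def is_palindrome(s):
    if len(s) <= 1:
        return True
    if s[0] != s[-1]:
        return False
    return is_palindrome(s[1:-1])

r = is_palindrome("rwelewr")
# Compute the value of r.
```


is_palindrome("rwelewr")
"rwelewr": s[0]='r' == s[-1]='r' -> is_palindrome("welew")
"welew": s[0]='w' == s[-1]='w' -> is_palindrome("ele")
"ele": s[0]='e' == s[-1]='e' -> is_palindrome("l")
"l": len <= 1 -> True
= True


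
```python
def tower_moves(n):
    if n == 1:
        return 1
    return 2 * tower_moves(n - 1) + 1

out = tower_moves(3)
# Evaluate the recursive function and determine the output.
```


tower_moves(3)
= 2 * tower_moves(2) + 1
= 2 * (2 * tower_moves(1) + 1) + 1
Now compute bottom-up:
tower_moves(1) = 1
tower_moves(2) = 2 * 1 + 1 = 3
tower_moves(3) = 2 * 3 + 1 = 7
= 7


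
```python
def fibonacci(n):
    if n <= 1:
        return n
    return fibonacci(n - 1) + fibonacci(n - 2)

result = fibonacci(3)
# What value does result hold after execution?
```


fibonacci(3)
= fibonacci(2) + fibonacci(1)
Computing bottom-up: fibonacci(0)=0, fibonacci(1)=1, fibonacci(2)=1, fibonacci(3)=2
= 2


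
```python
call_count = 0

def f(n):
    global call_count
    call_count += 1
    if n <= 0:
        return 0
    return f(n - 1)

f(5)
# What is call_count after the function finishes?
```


f(5) calls f(4) calls ... calls f(0)
Total calls: 5 + 1 (for base case) = 6


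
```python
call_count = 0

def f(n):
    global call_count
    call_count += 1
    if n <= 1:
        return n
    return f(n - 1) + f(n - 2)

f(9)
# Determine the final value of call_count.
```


f(9) calls f(8) and f(7); each non-base call branches into two more.
Let C(k) = total number of calls made by f(k), including the call to f(k) itself.
Base cases: C(0) = 1, C(1) = 1
Recurrence: C(k) = 1 + C(k-1) + C(k-2)
  C(2) = 1 + C(1) + C(0) = 1 + 1 + 1 = 3
  C(3) = 1 + C(2) + C(1) = 1 + 3 + 1 = 5
  C(4) = 1 + C(3) + C(2) = 1 + 5 + 3 = 9
  C(5) = 1 + C(4) + C(3) = 1 + 9 + 5 = 15
  C(6) = 1 + C(5) + C(4) = 1 + 15 + 9 = 25
  C(7) = 1 + C(6) + C(5) = 1 + 25 + 15 = 41
  C(8) = 1 + C(7) + C(6) = 1 + 41 + 25 = 67
  C(9) = 1 + C(8) + C(7) = 1 + 67 + 41 = 109
Total calls = C(9) = 109


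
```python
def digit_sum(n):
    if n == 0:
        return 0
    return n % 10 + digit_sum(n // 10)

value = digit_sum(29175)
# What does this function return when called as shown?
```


digit_sum(29175)
= 5 + digit_sum(2917)
= 5 + 7 + digit_sum(291)
= 5 + 7 + 1 + digit_sum(29)
= 5 + 7 + 1 + 9 + digit_sum(2)
= 5 + 7 + 1 + 9 + 2 + digit_sum(0)
= 5 + 7 + 1 + 9 + 2 + 0
= 24


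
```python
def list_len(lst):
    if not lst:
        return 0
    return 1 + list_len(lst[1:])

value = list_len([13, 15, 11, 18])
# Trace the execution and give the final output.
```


list_len([13, 15, 11, 18])
= 1 + list_len([15, 11, 18])
= 1 + 1 + list_len([11, 18])
= 1 + 1 + 1 + list_len([18])
= 1 + 1 + 1 + 1 + list_len([])
= 1 + 1 + 1 + 1 + 0
= 4


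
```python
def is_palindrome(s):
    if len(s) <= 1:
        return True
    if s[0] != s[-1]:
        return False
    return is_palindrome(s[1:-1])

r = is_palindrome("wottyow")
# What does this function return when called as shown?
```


is_palindrome("wottyow")
"wottyow": s[0]='w' == s[-1]='w' -> is_palindrome("ottyo")
"ottyo": s[0]='o' == s[-1]='o' -> is_palindrome("tty")
"tty": s[0]='t' != s[-1]='y' -> False
= False


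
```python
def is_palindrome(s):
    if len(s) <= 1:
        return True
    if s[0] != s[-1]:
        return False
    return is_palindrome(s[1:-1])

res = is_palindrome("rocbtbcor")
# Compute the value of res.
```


is_palindrome("rocbtbcor")
"rocbtbcor": s[0]='r' == s[-1]='r' -> is_palindrome("ocbtbco")
"ocbtbco": s[0]='o' == s[-1]='o' -> is_palindrome("cbtbc")
"cbtbc": s[0]='c' == s[-1]='c' -> is_palindrome("btb")
"btb": s[0]='b' == s[-1]='b' -> is_palindrome("t")
"t": len <= 1 -> True
= True


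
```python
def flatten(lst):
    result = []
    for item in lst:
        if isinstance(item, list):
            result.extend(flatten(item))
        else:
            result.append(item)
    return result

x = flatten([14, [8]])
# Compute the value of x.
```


flatten([14, [8]])
Processing each element:
  14 is not a list -> append 14
  [8] is a list -> flatten recursively -> [8]
= [14, 8]


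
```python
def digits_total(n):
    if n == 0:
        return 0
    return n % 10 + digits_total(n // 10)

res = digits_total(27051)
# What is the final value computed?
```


digits_total(27051)
= 1 + digits_total(2705)
= 1 + 5 + digits_total(270)
= 1 + 5 + 0 + digits_total(27)
= 1 + 5 + 0 + 7 + digits_total(2)
= 1 + 5 + 0 + 7 + 2 + digits_total(0)
= 1 + 5 + 0 + 7 + 2 + 0
= 15


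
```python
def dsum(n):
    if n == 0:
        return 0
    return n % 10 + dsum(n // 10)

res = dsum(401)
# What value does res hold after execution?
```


dsum(401)
= 1 + dsum(40)
= 1 + 0 + dsum(4)
= 1 + 0 + 4 + dsum(0)
= 1 + 0 + 4 + 0
= 5


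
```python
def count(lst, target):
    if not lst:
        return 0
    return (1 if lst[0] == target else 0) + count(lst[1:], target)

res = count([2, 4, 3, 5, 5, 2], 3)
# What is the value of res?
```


count([2, 4, 3, 5, 5, 2], 3)
lst[0]=2 != 3: 0 + count([4, 3, 5, 5, 2], 3)
lst[0]=4 != 3: 0 + count([3, 5, 5, 2], 3)
lst[0]=3 == 3: 1 + count([5, 5, 2], 3)
lst[0]=5 != 3: 0 + count([5, 2], 3)
lst[0]=5 != 3: 0 + count([2], 3)
lst[0]=2 != 3: 0 + count([], 3)
= 1


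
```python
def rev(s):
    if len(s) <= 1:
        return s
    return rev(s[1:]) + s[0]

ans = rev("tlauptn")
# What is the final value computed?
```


rev("tlauptn")
= rev("lauptn") + "t"
= rev("auptn") + "l" + "t"
= rev("uptn") + "a" + "l" + "t"
= rev("ptn") + "u" + "a" + "l" + "t"
= rev("tn") + "p" + "u" + "a" + "l" + "t"
= rev("n") + "t" + "p" + "u" + "a" + "l" + "t"
= "n" + "t" + "p" + "u" + "a" + "l" + "t"
= "ntpualt"


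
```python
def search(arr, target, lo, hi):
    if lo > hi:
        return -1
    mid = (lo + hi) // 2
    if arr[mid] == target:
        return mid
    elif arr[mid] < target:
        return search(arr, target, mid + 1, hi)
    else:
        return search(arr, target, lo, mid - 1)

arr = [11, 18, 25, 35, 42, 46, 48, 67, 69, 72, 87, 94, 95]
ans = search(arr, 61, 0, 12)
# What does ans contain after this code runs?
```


search(arr, 61, 0, 12)
lo=0, hi=12, mid=6, arr[mid]=48
48 < 61, search right half
lo=7, hi=12, mid=9, arr[mid]=72
72 > 61, search left half
lo=7, hi=8, mid=7, arr[mid]=67
67 > 61, search left half
lo > hi, target not found, return -1
= -1


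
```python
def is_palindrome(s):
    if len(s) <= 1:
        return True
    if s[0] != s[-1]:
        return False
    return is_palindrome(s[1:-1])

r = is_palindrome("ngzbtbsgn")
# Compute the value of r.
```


is_palindrome("ngzbtbsgn")
"ngzbtbsgn": s[0]='n' == s[-1]='n' -> is_palindrome("gzbtbsg")
"gzbtbsg": s[0]='g' == s[-1]='g' -> is_palindrome("zbtbs")
"zbtbs": s[0]='z' != s[-1]='s' -> False
= False


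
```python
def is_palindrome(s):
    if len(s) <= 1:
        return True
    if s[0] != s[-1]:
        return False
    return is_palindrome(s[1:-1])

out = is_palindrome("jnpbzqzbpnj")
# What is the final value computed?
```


is_palindrome("jnpbzqzbpnj")
"jnpbzqzbpnj": s[0]='j' == s[-1]='j' -> is_palindrome("npbzqzbpn")
"npbzqzbpn": s[0]='n' == s[-1]='n' -> is_palindrome("pbzqzbp")
"pbzqzbp": s[0]='p' == s[-1]='p' -> is_palindrome("bzqzb")
"bzqzb": s[0]='b' == s[-1]='b' -> is_palindrome("zqz")
"zqz": s[0]='z' == s[-1]='z' -> is_palindrome("q")
"q": len <= 1 -> True
= True


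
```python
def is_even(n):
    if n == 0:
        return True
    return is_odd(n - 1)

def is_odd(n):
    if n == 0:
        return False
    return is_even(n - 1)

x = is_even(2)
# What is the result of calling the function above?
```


is_even(2)
= is_odd(1)
= is_even(0)
n == 0: return True
= True


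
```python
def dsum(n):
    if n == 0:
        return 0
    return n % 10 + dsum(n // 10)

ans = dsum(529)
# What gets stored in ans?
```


dsum(529)
= 9 + dsum(52)
= 9 + 2 + dsum(5)
= 9 + 2 + 5 + dsum(0)
= 9 + 2 + 5 + 0
= 16


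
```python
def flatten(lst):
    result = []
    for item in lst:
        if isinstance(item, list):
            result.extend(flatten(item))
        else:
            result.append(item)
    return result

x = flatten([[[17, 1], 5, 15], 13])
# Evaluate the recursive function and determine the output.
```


flatten([[[17, 1], 5, 15], 13])
Processing each element:
  [[17, 1], 5, 15] is a list -> flatten recursively -> [17, 1, 5, 15]
  13 is not a list -> append 13
= [17, 1, 5, 15, 13]


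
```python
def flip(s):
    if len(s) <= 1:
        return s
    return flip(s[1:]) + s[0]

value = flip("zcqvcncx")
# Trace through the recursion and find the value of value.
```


flip("zcqvcncx")
= flip("cqvcncx") + "z"
= flip("qvcncx") + "c" + "z"
= flip("vcncx") + "q" + "c" + "z"
= flip("cncx") + "v" + "q" + "c" + "z"
= flip("ncx") + "c" + "v" + "q" + "c" + "z"
= flip("cx") + "n" + "c" + "v" + "q" + "c" + "z"
= flip("x") + "c" + "n" + "c" + "v" + "q" + "c" + "z"
= "x" + "c" + "n" + "c" + "v" + "q" + "c" + "z"
= "xcncvqcz"


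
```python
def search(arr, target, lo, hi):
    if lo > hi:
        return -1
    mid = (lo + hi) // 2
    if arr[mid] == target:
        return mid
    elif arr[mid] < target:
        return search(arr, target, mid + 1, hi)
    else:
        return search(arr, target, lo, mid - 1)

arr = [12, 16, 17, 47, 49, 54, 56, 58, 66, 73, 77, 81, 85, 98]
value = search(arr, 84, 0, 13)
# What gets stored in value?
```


search(arr, 84, 0, 13)
lo=0, hi=13, mid=6, arr[mid]=56
56 < 84, search right half
lo=7, hi=13, mid=10, arr[mid]=77
77 < 84, search right half
lo=11, hi=13, mid=12, arr[mid]=85
85 > 84, search left half
lo=11, hi=11, mid=11, arr[mid]=81
81 < 84, search right half
lo > hi, target not found, return -1
= -1


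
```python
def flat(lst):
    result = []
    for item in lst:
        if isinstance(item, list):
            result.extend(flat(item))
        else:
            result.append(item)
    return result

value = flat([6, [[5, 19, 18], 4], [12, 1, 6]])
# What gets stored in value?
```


flat([6, [[5, 19, 18], 4], [12, 1, 6]])
Processing each element:
  6 is not a list -> append 6
  [[5, 19, 18], 4] is a list -> flat recursively -> [5, 19, 18, 4]
  [12, 1, 6] is a list -> flat recursively -> [12, 1, 6]
= [6, 5, 19, 18, 4, 12, 1, 6]


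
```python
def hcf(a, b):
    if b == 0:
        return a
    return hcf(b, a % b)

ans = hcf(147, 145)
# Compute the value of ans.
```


hcf(147, 145)
= hcf(145, 147 % 145) = hcf(145, 2)
= hcf(2, 145 % 2) = hcf(2, 1)
= hcf(1, 2 % 1) = hcf(1, 0)
b == 0, return a = 1


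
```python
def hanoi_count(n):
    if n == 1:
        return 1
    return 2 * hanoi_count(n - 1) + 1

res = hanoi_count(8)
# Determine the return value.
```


hanoi_count(8)
= 2 * hanoi_count(7) + 1
= 2 * (2 * hanoi_count(6) + 1) + 1
= 2 * (2 * (2 * hanoi_count(5) + 1) + 1) + 1
= 2 * (2 * (2 * (2 * hanoi_count(4) + 1) + 1) + 1) + 1
= 2 * (2 * (2 * (2 * (2 * hanoi_count(3) + 1) + 1) + 1) + 1) + 1
= 2 * (2 * (2 * (2 * (2 * (2 * hanoi_count(2) + 1) + 1) + 1) + 1) + 1) + 1
= 2 * (2 * (2 * (2 * (2 * (2 * (2 * hanoi_count(1) + 1) + 1) + 1) + 1) + 1) + 1) + 1
Now compute bottom-up:
hanoi_count(1) = 1
hanoi_count(2) = 2 * 1 + 1 = 3
hanoi_count(3) = 2 * 3 + 1 = 7
hanoi_count(4) = 2 * 7 + 1 = 15
hanoi_count(5) = 2 * 15 + 1 = 31
hanoi_count(6) = 2 * 31 + 1 = 63
hanoi_count(7) = 2 * 63 + 1 = 127
hanoi_count(8) = 2 * 127 + 1 = 255
= 255


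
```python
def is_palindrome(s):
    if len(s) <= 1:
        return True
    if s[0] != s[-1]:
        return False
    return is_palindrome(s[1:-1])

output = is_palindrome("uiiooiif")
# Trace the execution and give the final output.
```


is_palindrome("uiiooiif")
"uiiooiif": s[0]='u' != s[-1]='f' -> False
= False


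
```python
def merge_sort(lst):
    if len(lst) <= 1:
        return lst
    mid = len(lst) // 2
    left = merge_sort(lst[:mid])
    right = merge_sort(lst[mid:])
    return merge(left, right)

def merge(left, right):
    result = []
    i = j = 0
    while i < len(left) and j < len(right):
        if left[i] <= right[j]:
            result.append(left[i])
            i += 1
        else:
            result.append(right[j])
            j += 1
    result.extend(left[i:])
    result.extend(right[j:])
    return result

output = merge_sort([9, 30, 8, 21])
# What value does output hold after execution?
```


merge_sort([9, 30, 8, 21])
Split into [9, 30] and [8, 21]
Left sorted: [9, 30]
Right sorted: [8, 21]
Merge [9, 30] and [8, 21]
= [8, 9, 21, 30]


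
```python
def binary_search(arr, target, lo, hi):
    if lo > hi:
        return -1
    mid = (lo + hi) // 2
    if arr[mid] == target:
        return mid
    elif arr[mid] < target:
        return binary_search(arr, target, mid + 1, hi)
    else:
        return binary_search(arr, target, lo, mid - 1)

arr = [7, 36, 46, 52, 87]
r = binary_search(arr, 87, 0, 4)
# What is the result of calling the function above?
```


binary_search(arr, 87, 0, 4)
lo=0, hi=4, mid=2, arr[mid]=46
46 < 87, search right half
lo=3, hi=4, mid=3, arr[mid]=52
52 < 87, search right half
lo=4, hi=4, mid=4, arr[mid]=87
arr[4] == 87, found at index 4
= 4


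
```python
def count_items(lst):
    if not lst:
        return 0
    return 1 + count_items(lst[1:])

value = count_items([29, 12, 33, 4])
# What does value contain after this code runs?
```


count_items([29, 12, 33, 4])
= 1 + count_items([12, 33, 4])
= 1 + 1 + count_items([33, 4])
= 1 + 1 + 1 + count_items([4])
= 1 + 1 + 1 + 1 + count_items([])
= 1 + 1 + 1 + 1 + 0
= 4


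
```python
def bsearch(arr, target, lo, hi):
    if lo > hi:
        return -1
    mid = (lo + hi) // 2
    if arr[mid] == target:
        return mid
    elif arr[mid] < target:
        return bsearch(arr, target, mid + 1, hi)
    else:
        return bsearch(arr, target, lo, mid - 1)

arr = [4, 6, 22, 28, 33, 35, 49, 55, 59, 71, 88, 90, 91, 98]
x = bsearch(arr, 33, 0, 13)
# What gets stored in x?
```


bsearch(arr, 33, 0, 13)
lo=0, hi=13, mid=6, arr[mid]=49
49 > 33, search left half
lo=0, hi=5, mid=2, arr[mid]=22
22 < 33, search right half
lo=3, hi=5, mid=4, arr[mid]=33
arr[4] == 33, found at index 4
= 4


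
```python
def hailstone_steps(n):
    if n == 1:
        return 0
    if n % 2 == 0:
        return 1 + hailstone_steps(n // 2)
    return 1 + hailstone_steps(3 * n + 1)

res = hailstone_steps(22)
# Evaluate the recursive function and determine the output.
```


hailstone_steps(22)
22 is even -> hailstone_steps(11)
11 is odd -> 3*11+1 = 34 -> hailstone_steps(34)
34 is even -> hailstone_steps(17)
17 is odd -> 3*17+1 = 52 -> hailstone_steps(52)
52 is even -> hailstone_steps(26)
26 is even -> hailstone_steps(13)
13 is odd -> 3*13+1 = 40 -> hailstone_steps(40)
40 is even -> hailstone_steps(20)
20 is even -> hailstone_steps(10)
10 is even -> hailstone_steps(5)
5 is odd -> 3*5+1 = 16 -> hailstone_steps(16)
16 is even -> hailstone_steps(8)
8 is even -> hailstone_steps(4)
4 is even -> hailstone_steps(2)
2 is even -> hailstone_steps(1)
Reached 1 after 15 steps
= 15


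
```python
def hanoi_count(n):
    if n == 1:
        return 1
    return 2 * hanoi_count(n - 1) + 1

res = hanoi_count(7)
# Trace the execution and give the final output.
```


hanoi_count(7)
= 2 * hanoi_count(6) + 1
= 2 * (2 * hanoi_count(5) + 1) + 1
= 2 * (2 * (2 * hanoi_count(4) + 1) + 1) + 1
= 2 * (2 * (2 * (2 * hanoi_count(3) + 1) + 1) + 1) + 1
= 2 * (2 * (2 * (2 * (2 * hanoi_count(2) + 1) + 1) + 1) + 1) + 1
= 2 * (2 * (2 * (2 * (2 * (2 * hanoi_count(1) + 1) + 1) + 1) + 1) + 1) + 1
Now compute bottom-up:
hanoi_count(1) = 1
hanoi_count(2) = 2 * 1 + 1 = 3
hanoi_count(3) = 2 * 3 + 1 = 7
hanoi_count(4) = 2 * 7 + 1 = 15
hanoi_count(5) = 2 * 15 + 1 = 31
hanoi_count(6) = 2 * 31 + 1 = 63
hanoi_count(7) = 2 * 63 + 1 = 127
= 127


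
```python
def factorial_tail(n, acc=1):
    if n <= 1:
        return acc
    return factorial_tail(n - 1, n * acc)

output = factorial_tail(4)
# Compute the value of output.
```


factorial_tail(4, 1)
= factorial_tail(3, 4 * 1) = factorial_tail(3, 4)
= factorial_tail(2, 3 * 4) = factorial_tail(2, 12)
= factorial_tail(1, 2 * 12) = factorial_tail(1, 24)
n <= 1, return acc = 24


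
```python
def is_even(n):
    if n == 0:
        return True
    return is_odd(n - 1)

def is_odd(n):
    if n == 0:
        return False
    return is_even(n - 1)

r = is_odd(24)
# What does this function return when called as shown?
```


is_odd(24)
= is_even(23)
= is_odd(22)
= is_even(21)
= is_odd(20)
= is_even(19)
= is_odd(18)
= is_even(17)
= is_odd(16)
= is_even(15)
= is_odd(14)
= is_even(13)
= is_odd(12)
= is_even(11)
= is_odd(10)
= is_even(9)
= is_odd(8)
= is_even(7)
= is_odd(6)
= is_even(5)
= is_odd(4)
= is_even(3)
= is_odd(2)
= is_even(1)
= is_odd(0)
n == 0: return False
= False


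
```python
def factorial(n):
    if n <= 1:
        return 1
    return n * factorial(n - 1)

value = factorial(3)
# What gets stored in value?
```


factorial(3)
= 3 * factorial(2)
= 3 * 2 * factorial(1)
= 3 * 2 * 1
= 6


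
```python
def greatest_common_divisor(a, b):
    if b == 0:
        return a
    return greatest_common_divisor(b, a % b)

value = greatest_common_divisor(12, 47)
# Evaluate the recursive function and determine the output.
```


greatest_common_divisor(12, 47)
= greatest_common_divisor(47, 12 % 47) = greatest_common_divisor(47, 12)
= greatest_common_divisor(12, 47 % 12) = greatest_common_divisor(12, 11)
= greatest_common_divisor(11, 12 % 11) = greatest_common_divisor(11, 1)
= greatest_common_divisor(1, 11 % 1) = greatest_common_divisor(1, 0)
b == 0, return a = 1


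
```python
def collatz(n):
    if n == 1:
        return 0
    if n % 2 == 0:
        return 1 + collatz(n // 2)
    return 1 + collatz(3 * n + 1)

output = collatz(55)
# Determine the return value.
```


collatz(55)
55 is odd -> 3*55+1 = 166 -> collatz(166)
166 is even -> collatz(83)
83 is odd -> 3*83+1 = 250 -> collatz(250)
250 is even -> collatz(125)
125 is odd -> 3*125+1 = 376 -> collatz(376)
376 is even -> collatz(188)
188 is even -> collatz(94)
94 is even -> collatz(47)
47 is odd -> 3*47+1 = 142 -> collatz(142)
142 is even -> collatz(71)
71 is odd -> 3*71+1 = 214 -> collatz(214)
214 is even -> collatz(107)
107 is odd -> 3*107+1 = 322 -> collatz(322)
322 is even -> collatz(161)
161 is odd -> 3*161+1 = 484 -> collatz(484)
484 is even -> collatz(242)
242 is even -> collatz(121)
121 is odd -> 3*121+1 = 364 -> collatz(364)
364 is even -> collatz(182)
182 is even -> collatz(91)
91 is odd -> 3*91+1 = 274 -> collatz(274)
274 is even -> collatz(137)
137 is odd -> 3*137+1 = 412 -> collatz(412)
412 is even -> collatz(206)
206 is even -> collatz(103)
103 is odd -> 3*103+1 = 310 -> collatz(310)
310 is even -> collatz(155)
155 is odd -> 3*155+1 = 466 -> collatz(466)
466 is even -> collatz(233)
233 is odd -> 3*233+1 = 700 -> collatz(700)
700 is even -> collatz(350)
350 is even -> collatz(175)
175 is odd -> 3*175+1 = 526 -> collatz(526)
526 is even -> collatz(263)
263 is odd -> 3*263+1 = 790 -> collatz(790)
790 is even -> collatz(395)
395 is odd -> 3*395+1 = 1186 -> collatz(1186)
1186 is even -> collatz(593)
593 is odd -> 3*593+1 = 1780 -> collatz(1780)
1780 is even -> collatz(890)
890 is even -> collatz(445)
445 is odd -> 3*445+1 = 1336 -> collatz(1336)
1336 is even -> collatz(668)
668 is even -> collatz(334)
334 is even -> collatz(167)
167 is odd -> 3*167+1 = 502 -> collatz(502)
502 is even -> collatz(251)
251 is odd -> 3*251+1 = 754 -> collatz(754)
754 is even -> collatz(377)
377 is odd -> 3*377+1 = 1132 -> collatz(1132)
1132 is even -> collatz(566)
566 is even -> collatz(283)
283 is odd -> 3*283+1 = 850 -> collatz(850)
850 is even -> collatz(425)
425 is odd -> 3*425+1 = 1276 -> collatz(1276)
1276 is even -> collatz(638)
638 is even -> collatz(319)
319 is odd -> 3*319+1 = 958 -> collatz(958)
958 is even -> collatz(479)
479 is odd -> 3*479+1 = 1438 -> collatz(1438)
1438 is even -> collatz(719)
719 is odd -> 3*719+1 = 2158 -> collatz(2158)
2158 is even -> collatz(1079)
1079 is odd -> 3*1079+1 = 3238 -> collatz(3238)
3238 is even -> collatz(1619)
1619 is odd -> 3*1619+1 = 4858 -> collatz(4858)
4858 is even -> collatz(2429)
2429 is odd -> 3*2429+1 = 7288 -> collatz(7288)
7288 is even -> collatz(3644)
3644 is even -> collatz(1822)
1822 is even -> collatz(911)
911 is odd -> 3*911+1 = 2734 -> collatz(2734)
2734 is even -> collatz(1367)
1367 is odd -> 3*1367+1 = 4102 -> collatz(4102)
4102 is even -> collatz(2051)
2051 is odd -> 3*2051+1 = 6154 -> collatz(6154)
6154 is even -> collatz(3077)
3077 is odd -> 3*3077+1 = 9232 -> collatz(9232)
9232 is even -> collatz(4616)
4616 is even -> collatz(2308)
2308 is even -> collatz(1154)
1154 is even -> collatz(577)
577 is odd -> 3*577+1 = 1732 -> collatz(1732)
1732 is even -> collatz(866)
866 is even -> collatz(433)
433 is odd -> 3*433+1 = 1300 -> collatz(1300)
1300 is even -> collatz(650)
650 is even -> collatz(325)
325 is odd -> 3*325+1 = 976 -> collatz(976)
976 is even -> collatz(488)
488 is even -> collatz(244)
244 is even -> collatz(122)
122 is even -> collatz(61)
61 is odd -> 3*61+1 = 184 -> collatz(184)
184 is even -> collatz(92)
92 is even -> collatz(46)
46 is even -> collatz(23)
23 is odd -> 3*23+1 = 70 -> collatz(70)
70 is even -> collatz(35)
35 is odd -> 3*35+1 = 106 -> collatz(106)
106 is even -> collatz(53)
53 is odd -> 3*53+1 = 160 -> collatz(160)
160 is even -> collatz(80)
80 is even -> collatz(40)
40 is even -> collatz(20)
20 is even -> collatz(10)
10 is even -> collatz(5)
5 is odd -> 3*5+1 = 16 -> collatz(16)
16 is even -> collatz(8)
8 is even -> collatz(4)
4 is even -> collatz(2)
2 is even -> collatz(1)
Reached 1 after 112 steps
= 112


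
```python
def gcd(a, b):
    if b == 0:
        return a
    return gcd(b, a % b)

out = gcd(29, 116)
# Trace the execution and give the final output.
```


gcd(29, 116)
= gcd(116, 29 % 116) = gcd(116, 29)
= gcd(29, 116 % 29) = gcd(29, 0)
b == 0, return a = 29


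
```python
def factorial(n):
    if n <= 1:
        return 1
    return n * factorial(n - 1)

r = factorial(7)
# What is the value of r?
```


factorial(7)
= 7 * factorial(6)
= 7 * 6 * factorial(5)
= 7 * 6 * 5 * factorial(4)
= 7 * 6 * 5 * 4 * factorial(3)
= 7 * 6 * 5 * 4 * 3 * factorial(2)
= 7 * 6 * 5 * 4 * 3 * 2 * factorial(1)
= 7 * 6 * 5 * 4 * 3 * 2 * 1
= 5040


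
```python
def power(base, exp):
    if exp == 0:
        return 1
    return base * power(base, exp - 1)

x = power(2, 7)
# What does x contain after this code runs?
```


power(2, 7)
= 2 * power(2, 6)
= 2 * 2 * power(2, 5)
= 2 * 2 * 2 * power(2, 4)
= 2 * 2 * 2 * 2 * power(2, 3)
= 2 * 2 * 2 * 2 * 2 * power(2, 2)
= 2 * 2 * 2 * 2 * 2 * 2 * power(2, 1)
= 2 * 2 * 2 * 2 * 2 * 2 * 2 * power(2, 0)
= 2 * 2 * 2 * 2 * 2 * 2 * 2 * 1
= 128


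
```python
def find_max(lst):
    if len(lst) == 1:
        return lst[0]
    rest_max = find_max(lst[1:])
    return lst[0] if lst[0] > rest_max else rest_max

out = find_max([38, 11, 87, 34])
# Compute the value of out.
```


find_max([38, 11, 87, 34])
= compare 38 with find_max([11, 87, 34])
= compare 11 with find_max([87, 34])
= compare 87 with find_max([34])
Base: find_max([34]) = 34
compare 87 with 34: max = 87
compare 11 with 87: max = 87
compare 38 with 87: max = 87
= 87


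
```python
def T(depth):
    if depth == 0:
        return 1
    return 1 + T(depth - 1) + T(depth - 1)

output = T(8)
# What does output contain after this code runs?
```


T(8)
= 1 + T(7) + T(7)
= 1 + 2 * T(7)
T(k) = 2^(k+1) - 1
T(0) = 1
T(1) = 3
T(2) = 7
T(3) = 15
T(4) = 31
T(8) = 2^9 - 1 = 511


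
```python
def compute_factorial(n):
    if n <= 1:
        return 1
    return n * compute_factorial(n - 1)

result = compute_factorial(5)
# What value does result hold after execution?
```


compute_factorial(5)
= 5 * compute_factorial(4)
= 5 * 4 * compute_factorial(3)
= 5 * 4 * 3 * compute_factorial(2)
= 5 * 4 * 3 * 2 * compute_factorial(1)
= 5 * 4 * 3 * 2 * 1
= 120


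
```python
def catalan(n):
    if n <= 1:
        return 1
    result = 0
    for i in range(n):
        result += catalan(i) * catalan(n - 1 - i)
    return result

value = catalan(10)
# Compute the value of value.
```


catalan(10)
= sum of catalan(i) * catalan(10-1-i) for i in 0..9
First compute sub-values bottom-up:
  catalan(0) = 1, catalan(1) = 1
  catalan(2) = 1*1 + 1*1 = 2
  catalan(3) = 1*2 + 1*1 + 2*1 = 5
  catalan(4) = 1*5 + 1*2 + 2*1 + 5*1 = 14
  catalan(5) = 1*14 + 1*5 + 2*2 + 5*1 + 14*1 = 42
  catalan(6) = 1*42 + 1*14 + 2*5 + 5*2 + 14*1 + 42*1 = 132
  catalan(7) = 1*132 + 1*42 + 2*14 + 5*5 + 14*2 + 42*1 + 132*1 = 429
  catalan(8) = 1*429 + 1*132 + 2*42 + 5*14 + 14*5 + 42*2 + 132*1 + 429*1 = 1430
  catalan(9) = 1*1430 + 1*429 + 2*132 + 5*42 + 14*14 + 42*5 + 132*2 + 429*1 + 1430*1 = 4862
Now catalan(10):
  catalan(0)*catalan(9) = 1*4862 = 4862
  catalan(1)*catalan(8) = 1*1430 = 1430
  catalan(2)*catalan(7) = 2*429 = 858
  catalan(3)*catalan(6) = 5*132 = 660
  catalan(4)*catalan(5) = 14*42 = 588
  catalan(5)*catalan(4) = 42*14 = 588
  catalan(6)*catalan(3) = 132*5 = 660
  catalan(7)*catalan(2) = 429*2 = 858
  catalan(8)*catalan(1) = 1430*1 = 1430
  catalan(9)*catalan(0) = 4862*1 = 4862
= 4862 + 1430 + 858 + 660 + 588 + 588 + 660 + 858 + 1430 + 4862
= 16796


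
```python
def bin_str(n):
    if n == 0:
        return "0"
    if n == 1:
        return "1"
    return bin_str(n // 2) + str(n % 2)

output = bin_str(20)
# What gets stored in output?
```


bin_str(20)
= bin_str(10) + "0"
= bin_str(5) + "0" + "0"
= bin_str(2) + "1" + "0" + "0"
= bin_str(1) + "0" + "1" + "0" + "0"
= "1" + "0" + "1" + "0" + "0"
= "10100"


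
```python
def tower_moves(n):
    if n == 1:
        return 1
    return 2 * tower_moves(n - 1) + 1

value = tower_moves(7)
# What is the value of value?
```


tower_moves(7)
= 2 * tower_moves(6) + 1
= 2 * (2 * tower_moves(5) + 1) + 1
= 2 * (2 * (2 * tower_moves(4) + 1) + 1) + 1
= 2 * (2 * (2 * (2 * tower_moves(3) + 1) + 1) + 1) + 1
= 2 * (2 * (2 * (2 * (2 * tower_moves(2) + 1) + 1) + 1) + 1) + 1
= 2 * (2 * (2 * (2 * (2 * (2 * tower_moves(1) + 1) + 1) + 1) + 1) + 1) + 1
Now compute bottom-up:
tower_moves(1) = 1
tower_moves(2) = 2 * 1 + 1 = 3
tower_moves(3) = 2 * 3 + 1 = 7
tower_moves(4) = 2 * 7 + 1 = 15
tower_moves(5) = 2 * 15 + 1 = 31
tower_moves(6) = 2 * 31 + 1 = 63
tower_moves(7) = 2 * 63 + 1 = 127
= 127


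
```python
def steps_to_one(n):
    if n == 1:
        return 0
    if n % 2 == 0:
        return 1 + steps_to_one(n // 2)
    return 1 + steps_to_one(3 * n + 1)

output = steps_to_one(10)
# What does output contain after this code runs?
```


steps_to_one(10)
10 is even -> steps_to_one(5)
5 is odd -> 3*5+1 = 16 -> steps_to_one(16)
16 is even -> steps_to_one(8)
8 is even -> steps_to_one(4)
4 is even -> steps_to_one(2)
2 is even -> steps_to_one(1)
Reached 1 after 6 steps
= 6


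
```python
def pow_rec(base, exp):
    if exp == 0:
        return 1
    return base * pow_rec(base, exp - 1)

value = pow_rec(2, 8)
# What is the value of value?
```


pow_rec(2, 8)
= 2 * pow_rec(2, 7)
= 2 * 2 * pow_rec(2, 6)
= 2 * 2 * 2 * pow_rec(2, 5)
= 2 * 2 * 2 * 2 * pow_rec(2, 4)
= 2 * 2 * 2 * 2 * 2 * pow_rec(2, 3)
= 2 * 2 * 2 * 2 * 2 * 2 * pow_rec(2, 2)
= 2 * 2 * 2 * 2 * 2 * 2 * 2 * pow_rec(2, 1)
= 2 * 2 * 2 * 2 * 2 * 2 * 2 * 2 * pow_rec(2, 0)
= 2 * 2 * 2 * 2 * 2 * 2 * 2 * 2 * 1
= 256


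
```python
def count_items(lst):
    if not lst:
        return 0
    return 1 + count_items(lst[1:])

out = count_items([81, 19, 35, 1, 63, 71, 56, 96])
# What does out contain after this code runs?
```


count_items([81, 19, 35, 1, 63, 71, 56, 96])
= 1 + count_items([19, 35, 1, 63, 71, 56, 96])
= 1 + 1 + count_items([35, 1, 63, 71, 56, 96])
= 1 + 1 + 1 + count_items([1, 63, 71, 56, 96])
= 1 + 1 + 1 + 1 + count_items([63, 71, 56, 96])
= 1 + 1 + 1 + 1 + 1 + count_items([71, 56, 96])
= 1 + 1 + 1 + 1 + 1 + 1 + count_items([56, 96])
= 1 + 1 + 1 + 1 + 1 + 1 + 1 + count_items([96])
= 1 + 1 + 1 + 1 + 1 + 1 + 1 + 1 + count_items([])
= 1 + 1 + 1 + 1 + 1 + 1 + 1 + 1 + 0
= 8


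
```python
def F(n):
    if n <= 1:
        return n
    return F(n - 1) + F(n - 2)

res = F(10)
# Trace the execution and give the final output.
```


F(10)
= F(9) + F(8)
= (F(8) + F(7)) + F(8)
Computing bottom-up: F(0)=0, F(1)=1, F(2)=1, F(3)=2, F(4)=3, F(5)=5, F(6)=8, F(7)=13, F(8)=21, F(9)=34, F(10)=55
= 55


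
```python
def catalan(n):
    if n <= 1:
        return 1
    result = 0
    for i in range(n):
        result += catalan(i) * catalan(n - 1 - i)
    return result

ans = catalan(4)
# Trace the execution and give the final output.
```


catalan(4)
= sum of catalan(i) * catalan(4-1-i) for i in 0..3
First compute sub-values bottom-up:
  catalan(0) = 1, catalan(1) = 1
  catalan(2) = 1*1 + 1*1 = 2
  catalan(3) = 1*2 + 1*1 + 2*1 = 5
Now catalan(4):
  catalan(0)*catalan(3) = 1*5 = 5
  catalan(1)*catalan(2) = 1*2 = 2
  catalan(2)*catalan(1) = 2*1 = 2
  catalan(3)*catalan(0) = 5*1 = 5
= 5 + 2 + 2 + 5
= 14


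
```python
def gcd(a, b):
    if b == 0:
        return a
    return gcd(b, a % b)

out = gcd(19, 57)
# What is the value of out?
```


gcd(19, 57)
= gcd(57, 19 % 57) = gcd(57, 19)
= gcd(19, 57 % 19) = gcd(19, 0)
b == 0, return a = 19


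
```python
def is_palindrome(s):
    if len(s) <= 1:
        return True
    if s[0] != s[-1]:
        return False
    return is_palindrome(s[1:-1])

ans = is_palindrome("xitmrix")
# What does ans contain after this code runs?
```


is_palindrome("xitmrix")
"xitmrix": s[0]='x' == s[-1]='x' -> is_palindrome("itmri")
"itmri": s[0]='i' == s[-1]='i' -> is_palindrome("tmr")
"tmr": s[0]='t' != s[-1]='r' -> False
= False


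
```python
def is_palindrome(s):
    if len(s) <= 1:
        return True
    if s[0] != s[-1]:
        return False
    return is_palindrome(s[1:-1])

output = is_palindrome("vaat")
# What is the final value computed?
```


is_palindrome("vaat")
"vaat": s[0]='v' != s[-1]='t' -> False
= False


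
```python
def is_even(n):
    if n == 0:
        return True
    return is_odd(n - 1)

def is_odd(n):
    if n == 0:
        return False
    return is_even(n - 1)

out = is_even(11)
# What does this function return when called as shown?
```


is_even(11)
= is_odd(10)
= is_even(9)
= is_odd(8)
= is_even(7)
= is_odd(6)
= is_even(5)
= is_odd(4)
= is_even(3)
= is_odd(2)
= is_even(1)
= is_odd(0)
n == 0: return False
= False


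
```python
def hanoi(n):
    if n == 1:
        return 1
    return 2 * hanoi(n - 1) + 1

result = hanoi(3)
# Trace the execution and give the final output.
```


hanoi(3)
= 2 * hanoi(2) + 1
= 2 * (2 * hanoi(1) + 1) + 1
Now compute bottom-up:
hanoi(1) = 1
hanoi(2) = 2 * 1 + 1 = 3
hanoi(3) = 2 * 3 + 1 = 7
= 7


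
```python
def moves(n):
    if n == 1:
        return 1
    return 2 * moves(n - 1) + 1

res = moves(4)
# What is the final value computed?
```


moves(4)
= 2 * moves(3) + 1
= 2 * (2 * moves(2) + 1) + 1
= 2 * (2 * (2 * moves(1) + 1) + 1) + 1
Now compute bottom-up:
moves(1) = 1
moves(2) = 2 * 1 + 1 = 3
moves(3) = 2 * 3 + 1 = 7
moves(4) = 2 * 7 + 1 = 15
= 15


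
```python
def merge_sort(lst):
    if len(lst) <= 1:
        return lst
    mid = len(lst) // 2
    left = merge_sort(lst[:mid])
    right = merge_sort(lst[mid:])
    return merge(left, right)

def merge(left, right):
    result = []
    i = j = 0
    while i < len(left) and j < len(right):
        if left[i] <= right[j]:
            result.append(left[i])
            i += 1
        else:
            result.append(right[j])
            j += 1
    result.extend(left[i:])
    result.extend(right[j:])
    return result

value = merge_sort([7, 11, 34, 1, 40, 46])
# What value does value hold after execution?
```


merge_sort([7, 11, 34, 1, 40, 46])
Split into [7, 11, 34] and [1, 40, 46]
Left sorted: [7, 11, 34]
Right sorted: [1, 40, 46]
Merge [7, 11, 34] and [1, 40, 46]
= [1, 7, 11, 34, 40, 46]


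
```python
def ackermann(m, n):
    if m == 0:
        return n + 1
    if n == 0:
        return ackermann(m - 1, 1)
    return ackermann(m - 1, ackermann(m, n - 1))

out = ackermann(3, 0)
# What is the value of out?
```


ackermann(3, 0)
n == 0: return ackermann(2, 1)
= ackermann(2, 1) = 5
= 5


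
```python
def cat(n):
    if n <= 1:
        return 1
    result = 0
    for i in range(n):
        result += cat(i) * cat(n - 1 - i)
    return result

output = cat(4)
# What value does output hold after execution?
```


cat(4)
= sum of cat(i) * cat(4-1-i) for i in 0..3
First compute sub-values bottom-up:
  cat(0) = 1, cat(1) = 1
  cat(2) = 1*1 + 1*1 = 2
  cat(3) = 1*2 + 1*1 + 2*1 = 5
Now cat(4):
  cat(0)*cat(3) = 1*5 = 5
  cat(1)*cat(2) = 1*2 = 2
  cat(2)*cat(1) = 2*1 = 2
  cat(3)*cat(0) = 5*1 = 5
= 5 + 2 + 2 + 5
= 14


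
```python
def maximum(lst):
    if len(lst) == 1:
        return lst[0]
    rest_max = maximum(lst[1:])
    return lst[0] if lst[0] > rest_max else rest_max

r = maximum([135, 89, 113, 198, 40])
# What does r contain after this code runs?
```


maximum([135, 89, 113, 198, 40])
= compare 135 with maximum([89, 113, 198, 40])
= compare 89 with maximum([113, 198, 40])
= compare 113 with maximum([198, 40])
= compare 198 with maximum([40])
Base: maximum([40]) = 40
compare 198 with 40: max = 198
compare 113 with 198: max = 198
compare 89 with 198: max = 198
compare 135 with 198: max = 198
= 198


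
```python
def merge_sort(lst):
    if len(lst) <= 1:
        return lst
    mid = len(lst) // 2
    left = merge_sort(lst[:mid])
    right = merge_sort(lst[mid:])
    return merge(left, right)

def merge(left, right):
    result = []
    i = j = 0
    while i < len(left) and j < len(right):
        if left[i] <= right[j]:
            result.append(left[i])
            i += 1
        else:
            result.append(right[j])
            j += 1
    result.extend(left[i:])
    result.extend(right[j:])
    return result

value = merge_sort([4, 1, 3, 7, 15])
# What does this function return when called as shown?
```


merge_sort([4, 1, 3, 7, 15])
Split into [4, 1] and [3, 7, 15]
Left sorted: [1, 4]
Right sorted: [3, 7, 15]
Merge [1, 4] and [3, 7, 15]
= [1, 3, 4, 7, 15]


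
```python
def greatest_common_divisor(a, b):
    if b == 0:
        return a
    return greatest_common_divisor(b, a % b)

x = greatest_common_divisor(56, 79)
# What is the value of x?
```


greatest_common_divisor(56, 79)
= greatest_common_divisor(79, 56 % 79) = greatest_common_divisor(79, 56)
= greatest_common_divisor(56, 79 % 56) = greatest_common_divisor(56, 23)
= greatest_common_divisor(23, 56 % 23) = greatest_common_divisor(23, 10)
= greatest_common_divisor(10, 23 % 10) = greatest_common_divisor(10, 3)
= greatest_common_divisor(3, 10 % 3) = greatest_common_divisor(3, 1)
= greatest_common_divisor(1, 3 % 1) = greatest_common_divisor(1, 0)
b == 0, return a = 1


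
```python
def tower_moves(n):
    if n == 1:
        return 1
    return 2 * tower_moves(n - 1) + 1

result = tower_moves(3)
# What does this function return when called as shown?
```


tower_moves(3)
= 2 * tower_moves(2) + 1
= 2 * (2 * tower_moves(1) + 1) + 1
Now compute bottom-up:
tower_moves(1) = 1
tower_moves(2) = 2 * 1 + 1 = 3
tower_moves(3) = 2 * 3 + 1 = 7
= 7
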